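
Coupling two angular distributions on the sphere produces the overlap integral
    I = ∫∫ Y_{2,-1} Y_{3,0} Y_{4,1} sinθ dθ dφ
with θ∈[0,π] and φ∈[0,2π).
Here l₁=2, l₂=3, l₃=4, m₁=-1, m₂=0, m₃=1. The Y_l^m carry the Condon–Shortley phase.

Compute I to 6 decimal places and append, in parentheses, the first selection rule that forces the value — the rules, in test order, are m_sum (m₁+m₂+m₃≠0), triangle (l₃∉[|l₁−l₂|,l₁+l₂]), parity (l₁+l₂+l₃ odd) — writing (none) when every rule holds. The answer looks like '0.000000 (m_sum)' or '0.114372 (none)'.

0.000000 (parity)

Σlᵢ=9 odd — θ-integrand is odd under cosθ→−cosθ; I=0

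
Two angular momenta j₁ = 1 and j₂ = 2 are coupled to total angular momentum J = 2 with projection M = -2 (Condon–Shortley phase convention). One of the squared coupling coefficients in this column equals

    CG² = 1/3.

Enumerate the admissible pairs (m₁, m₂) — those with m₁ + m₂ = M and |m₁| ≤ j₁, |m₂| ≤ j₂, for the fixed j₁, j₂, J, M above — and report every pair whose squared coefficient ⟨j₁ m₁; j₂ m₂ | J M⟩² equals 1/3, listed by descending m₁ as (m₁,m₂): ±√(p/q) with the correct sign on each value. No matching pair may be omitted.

Admissible pairs with m₁+m₂ = M = -2: (-1,-1), (0,-2)
  (m₁,m₂)=(0,-2): CG² = 2/3, CG = +√(2/3)
  (m₁,m₂)=(-1,-1): CG² = 1/3, CG = −√(1/3)   ← matches the target
Pairs with CG² = 1/3: (-1,-1): −√(1/3)

(-1,-1): −√(1/3)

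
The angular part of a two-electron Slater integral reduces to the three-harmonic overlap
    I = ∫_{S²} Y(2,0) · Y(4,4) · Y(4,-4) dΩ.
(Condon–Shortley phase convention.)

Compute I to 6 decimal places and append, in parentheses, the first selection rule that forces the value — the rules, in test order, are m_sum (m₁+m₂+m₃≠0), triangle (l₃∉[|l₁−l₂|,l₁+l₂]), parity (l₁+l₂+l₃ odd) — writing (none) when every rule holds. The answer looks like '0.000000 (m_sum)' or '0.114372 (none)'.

-0.229376 (none)

m-sum 0 ✓  L=10 even ✓  2≤4≤6 ✓
Π(2lᵢ+1) = 5×9×9 = 405
triangle coeff Δ(2,4,4) = 1/13860
Σ_t [0,2]: t=0:+1/192 t=1:−1/36 t=2:+1/192 = -5/288
(3j)²=20/693 [(2 4 4; 0 0 0)], sign=-1
Σ_t [2,2]: t=2:+1/2880 = 1/2880
(3j)²=28/495 [(2 4 4; 0 4 -4)], sign=+1
⇒ 4πI² = 80/121
I = (-1)√(80/121/(4π)) = -0.22937568
No selection rule forces the value: the integral is nonzero (none).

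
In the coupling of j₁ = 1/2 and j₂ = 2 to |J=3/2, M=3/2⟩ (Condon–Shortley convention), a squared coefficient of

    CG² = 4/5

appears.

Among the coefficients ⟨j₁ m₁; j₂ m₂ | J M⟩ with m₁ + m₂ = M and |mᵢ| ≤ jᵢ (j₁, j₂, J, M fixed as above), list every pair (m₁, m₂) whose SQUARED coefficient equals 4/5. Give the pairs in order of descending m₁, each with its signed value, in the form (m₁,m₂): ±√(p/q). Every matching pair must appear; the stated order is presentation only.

Admissible pairs with m₁+m₂ = M = 3/2: (-1/2,2), (1/2,1)
  (m₁,m₂)=(1/2,1): CG² = 1/5, CG = +√(1/5)
  (m₁,m₂)=(-1/2,2): CG² = 4/5, CG = −√(4/5)   ← matches the target
Pairs with CG² = 4/5: (-1/2,2): −√(4/5)

(-1/2,2): −√(4/5)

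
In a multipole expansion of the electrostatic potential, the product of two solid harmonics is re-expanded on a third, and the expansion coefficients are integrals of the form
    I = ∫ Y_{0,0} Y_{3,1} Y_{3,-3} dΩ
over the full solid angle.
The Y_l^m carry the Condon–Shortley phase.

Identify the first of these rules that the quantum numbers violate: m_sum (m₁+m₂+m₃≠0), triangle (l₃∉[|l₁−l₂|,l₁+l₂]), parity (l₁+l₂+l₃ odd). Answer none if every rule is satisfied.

m_sum

Σmᵢ = -2  ✗
l₃∈[|l₁−l₂|,l₁+l₂]=[3,3], have l₃=3
Σlᵢ = 6 ⇒ even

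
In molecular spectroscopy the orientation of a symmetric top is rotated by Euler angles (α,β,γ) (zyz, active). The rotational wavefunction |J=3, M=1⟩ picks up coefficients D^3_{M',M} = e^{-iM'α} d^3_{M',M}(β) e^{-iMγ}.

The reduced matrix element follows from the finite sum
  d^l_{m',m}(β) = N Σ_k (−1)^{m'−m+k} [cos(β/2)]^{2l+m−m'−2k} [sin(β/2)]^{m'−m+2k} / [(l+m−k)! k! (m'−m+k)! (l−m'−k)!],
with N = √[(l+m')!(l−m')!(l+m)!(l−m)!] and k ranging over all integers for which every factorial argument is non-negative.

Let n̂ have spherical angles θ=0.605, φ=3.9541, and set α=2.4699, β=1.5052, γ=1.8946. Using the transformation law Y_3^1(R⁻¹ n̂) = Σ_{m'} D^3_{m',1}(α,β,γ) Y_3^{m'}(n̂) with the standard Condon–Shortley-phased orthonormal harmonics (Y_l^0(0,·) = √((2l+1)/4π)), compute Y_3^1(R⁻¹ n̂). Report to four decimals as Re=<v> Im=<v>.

Need the full column D^3_{m',1} for m'=−3..3 at α=2.4699, β=1.5052, γ=1.8946.
cos(β/2)=0.729914, sin(β/2)=0.683539
d^3_{-3,1}: single k=4 term ⇒ +0.450445;  D = +0.323979-0.312951i
d^3_{-2,1}: k∈[3..4] ⇒ +0.785480 -0.344420 = +0.441060;  D = -0.439013+0.042449i
d^3_{-1,1}: k∈[2..4] ⇒ +0.795728 -0.930436 +0.101995 = -0.032712;  D = -0.027447-0.017798i
d^3_{0,1}: k∈[1..3] ⇒ +0.490583 -1.290675 +0.377293 = -0.422799;  D = +0.134524+0.400827i
d^3_{1,1}: k∈[0..2] ⇒ +0.151227 -1.060971 +0.697827 = -0.211917;  D = +0.072245-0.199222i
d^3_{2,1}: k∈[0..1] ⇒ -0.447839 +0.785480 = +0.337640;  D = +0.287632-0.176830i
d^3_{3,1}: single k=0 term ⇒ +0.513640;  D = -0.509917-0.061733i
Y_3^{m'}(θ=0.605,φ=3.9541) and Σ D·Y over m':
  (+0.3240-0.3130i)·(+0.0585+0.0497i)  (-0.4390+0.0424i)·(-0.0147-0.2715i)  (-0.0274-0.0178i)·(-0.3012+0.3180i)  (+0.1345+0.4008i)·(+0.1174+0.0000i)  (+0.0722-0.1992i)·(+0.3012+0.3180i)  (+0.2876-0.1768i)·(-0.0147+0.2715i)  (-0.5099-0.0617i)·(-0.0585+0.0497i)
Y_3^1(R⁻¹ n̂) = +0.244002+0.182012i

Re=0.2440 Im=0.1820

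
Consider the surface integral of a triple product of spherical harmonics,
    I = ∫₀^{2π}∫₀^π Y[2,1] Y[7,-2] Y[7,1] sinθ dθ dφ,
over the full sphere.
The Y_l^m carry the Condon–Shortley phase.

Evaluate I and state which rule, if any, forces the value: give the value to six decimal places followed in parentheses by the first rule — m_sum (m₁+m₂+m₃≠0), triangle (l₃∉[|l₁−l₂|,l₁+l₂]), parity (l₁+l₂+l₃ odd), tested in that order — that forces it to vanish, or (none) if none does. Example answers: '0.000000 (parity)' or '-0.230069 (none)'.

0.077064 (none)

Checks pass: Σm=0; 16 even; l₃=7∈[5,9].
(2·2+1)(2·7+1)(2·7+1) = 1125
Δ: 2! 2! 12! / 17! → 1/185640
sum: t=0:+1/2419200 t=1:−1/518400 t=2:+1/2419200 = -1/907200
3j²(2 7 7; 0 0 0) = Δ·Π!·Σ² = 56/3315  (sign +1)
sum: t=0:+1/1209600 t=1:−1/1935360 = 1/3225600
3j²(2 7 7; 1 -2 1) = Δ·Π!·Σ² = 243/61880  (sign +1)
combine: 4πI² = 1125·56/3315·243/61880 = 3645/48841
take √, sign +1: I = 0.07706400
No selection rule forces the value: the integral is nonzero (none).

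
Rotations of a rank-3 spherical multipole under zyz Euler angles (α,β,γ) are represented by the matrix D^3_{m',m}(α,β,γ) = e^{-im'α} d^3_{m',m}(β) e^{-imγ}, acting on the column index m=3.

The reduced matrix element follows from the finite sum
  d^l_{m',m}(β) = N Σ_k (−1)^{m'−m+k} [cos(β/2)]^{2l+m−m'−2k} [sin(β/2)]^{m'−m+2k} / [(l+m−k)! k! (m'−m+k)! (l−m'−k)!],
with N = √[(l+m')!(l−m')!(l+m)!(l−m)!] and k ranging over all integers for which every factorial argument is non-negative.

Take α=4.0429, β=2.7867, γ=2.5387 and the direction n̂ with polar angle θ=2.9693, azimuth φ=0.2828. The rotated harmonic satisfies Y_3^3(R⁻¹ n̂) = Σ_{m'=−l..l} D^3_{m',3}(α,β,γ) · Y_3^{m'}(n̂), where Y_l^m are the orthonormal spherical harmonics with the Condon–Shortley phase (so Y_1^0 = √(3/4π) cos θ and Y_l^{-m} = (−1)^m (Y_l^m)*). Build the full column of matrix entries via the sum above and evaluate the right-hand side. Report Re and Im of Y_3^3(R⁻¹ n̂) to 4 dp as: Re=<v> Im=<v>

Re=-0.0357 Im=0.0308

Need the full column D^3_{m',3} for m'=−3..3 at α=4.0429, β=2.7867, γ=2.5387.
cos(β/2)=0.176517, sin(β/2)=0.984298
d^3_{-3,3}: single k=6 term ⇒ +0.909408;  D = -0.180483-0.891318i
d^3_{-2,3}: single k=5 term ⇒ +0.399478;  D = +0.356217+0.180811i
d^3_{-1,3}: single k=4 term ⇒ +0.113272;  D = -0.102884+0.047385i
d^3_{0,3}: single k=3 term ⇒ +0.023456;  D = +0.005527-0.022795i
d^3_{1,3}: single k=2 term ⇒ +0.003643;  D = +0.002243+0.002870i
d^3_{2,3}: single k=1 term ⇒ +0.000413;  D = -0.000413-0.000003i
d^3_{3,3}: single k=0 term ⇒ +0.000030;  D = +0.000019-0.000024i
Y_3^{m'}(θ=2.9693,φ=0.2828) and Σ D·Y over m':
  (-0.1805-0.8913i)·(+0.0014-0.0016i)  (+0.3562+0.1808i)·(-0.0250+0.0159i)  (-0.1029+0.0474i)·(+0.2050-0.0596i)  (+0.0055-0.0228i)·(-0.6813+0.0000i)  (+0.0022+0.0029i)·(-0.2050-0.0596i)  (-0.0004-0.0000i)·(-0.0250-0.0159i)  (+0.0000-0.0000i)·(-0.0014-0.0016i)
Y_3^3(R⁻¹ n̂) = -0.035738+0.030835i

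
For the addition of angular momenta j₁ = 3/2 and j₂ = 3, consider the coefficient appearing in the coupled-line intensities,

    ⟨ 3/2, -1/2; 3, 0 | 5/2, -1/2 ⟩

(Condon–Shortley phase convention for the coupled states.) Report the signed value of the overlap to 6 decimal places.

triangle: 2!*1!*4!/8! = 48/40320
(j±m)!: 1!*2!*3!*3!*2!*3! = 864
prefactor² = (2J+1)*Δ*N² = 216/35
  k=1: −1/(1!*1!*1!*2!*0!*2!) = -1/4
  k=2: +1/(2!*0!*0!*1!*1!*3!) = 1/12
Σ = -1/6  ⇒  CG² = 216/35*(-1/6)² = 6/35
CG = −√(6/35) = -0.414039

−√(6/35) = -0.414039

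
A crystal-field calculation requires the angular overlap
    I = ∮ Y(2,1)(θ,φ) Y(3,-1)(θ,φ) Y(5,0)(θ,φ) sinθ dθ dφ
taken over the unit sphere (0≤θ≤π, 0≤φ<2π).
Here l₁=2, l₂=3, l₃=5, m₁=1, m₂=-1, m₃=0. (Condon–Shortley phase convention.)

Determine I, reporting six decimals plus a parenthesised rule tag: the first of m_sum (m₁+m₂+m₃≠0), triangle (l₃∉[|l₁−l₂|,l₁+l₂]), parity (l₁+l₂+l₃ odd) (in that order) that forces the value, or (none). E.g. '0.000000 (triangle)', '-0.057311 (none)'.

0.169433 (none)

Checks pass: Σm=0; 10 even; l₃=5∈[1,5].
(2·2+1)(2·3+1)(2·5+1) = 385
Δ: 0! 4! 6! / 11! → 1/2310
sum: t=0:+1/144 = 1/144
3j²(2 3 5; 0 0 0) = Δ·Π!·Σ² = 10/231  (sign -1)
sum: t=0:+1/288 = 1/288
3j²(2 3 5; 1 -1 0) = Δ·Π!·Σ² = 5/231  (sign -1)
combine: 4πI² = 385·10/231·5/231 = 250/693
take √, sign +1: I = 0.16943318
No selection rule forces the value: the integral is nonzero (none).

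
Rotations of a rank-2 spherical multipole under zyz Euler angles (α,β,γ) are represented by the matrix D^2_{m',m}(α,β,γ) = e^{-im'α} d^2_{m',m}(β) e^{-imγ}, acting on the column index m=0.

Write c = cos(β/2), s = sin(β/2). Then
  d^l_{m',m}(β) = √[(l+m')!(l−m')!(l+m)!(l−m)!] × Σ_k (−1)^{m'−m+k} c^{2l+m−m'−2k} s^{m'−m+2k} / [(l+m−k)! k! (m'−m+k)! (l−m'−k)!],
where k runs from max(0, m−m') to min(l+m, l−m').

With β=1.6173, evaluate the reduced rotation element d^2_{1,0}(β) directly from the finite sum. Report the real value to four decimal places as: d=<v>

d=0.0569

d^2_{1,0}(β=1.6173) via the finite sum:
With c≡cos(β/2)=0.690476 and s≡sin(β/2)=0.723356, N=[6·1·2·2]^{1/2}=4.898979
k∈{0,1} keeps every argument non-negative
  k=0: (−1)^1·4.8990/(2)·0.6905^3·0.7234^1 = -0.583274
  k=1: (−1)^2·4.8990/(2)·0.6905^1·0.7234^3 = +0.640147
d^2_{1,0}(1.6173) = -0.583274 +0.640147 = +0.056873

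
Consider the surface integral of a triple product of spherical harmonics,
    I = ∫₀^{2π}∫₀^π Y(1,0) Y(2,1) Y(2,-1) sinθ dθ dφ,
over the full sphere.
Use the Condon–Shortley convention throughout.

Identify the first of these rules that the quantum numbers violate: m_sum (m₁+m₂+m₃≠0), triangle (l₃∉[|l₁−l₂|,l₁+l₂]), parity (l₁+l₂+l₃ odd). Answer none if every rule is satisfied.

parity

azimuthal sum: 0 + 1 − 1 = 0  ✓
1 ≤ 2 ≤ 3 (triangle on l)  ✓
L = 1 + 2 + 2 = 5 (odd)  ✗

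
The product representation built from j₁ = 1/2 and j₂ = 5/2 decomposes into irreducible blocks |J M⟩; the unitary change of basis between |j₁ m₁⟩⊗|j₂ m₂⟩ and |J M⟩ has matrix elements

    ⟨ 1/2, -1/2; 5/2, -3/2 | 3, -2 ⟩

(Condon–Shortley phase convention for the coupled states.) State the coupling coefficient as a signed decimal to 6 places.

triangle: 0!*1!*5!/7! = 120/5040
(j±m)!: 0!*1!*1!*4!*1!*5! = 2880
prefactor² = (2J+1)*Δ*N² = 480
  k=0: +1/(0!*0!*1!*1!*0!*4!) = 1/24
Σ = 1/24  ⇒  CG² = 480*(1/24)² = 5/6
CG = +√(5/6) = +0.912871

+0.912871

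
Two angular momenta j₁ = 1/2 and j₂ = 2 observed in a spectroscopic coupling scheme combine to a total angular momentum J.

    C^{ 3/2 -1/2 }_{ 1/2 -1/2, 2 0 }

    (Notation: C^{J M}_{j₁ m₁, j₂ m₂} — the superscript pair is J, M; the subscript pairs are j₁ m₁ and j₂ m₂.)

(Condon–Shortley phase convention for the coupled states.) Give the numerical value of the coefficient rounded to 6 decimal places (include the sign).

−√(2/5) = -0.632456

√[4·1!0!3!/5! · 0!1!2!2!1!2!] = √(8/5)
  +(−1)^1/∏(1,0,0,1,0,2)! = -1/2  (running -1/2)
⟨..|..⟩ = √(8/5)·(-1/2) = -0.632456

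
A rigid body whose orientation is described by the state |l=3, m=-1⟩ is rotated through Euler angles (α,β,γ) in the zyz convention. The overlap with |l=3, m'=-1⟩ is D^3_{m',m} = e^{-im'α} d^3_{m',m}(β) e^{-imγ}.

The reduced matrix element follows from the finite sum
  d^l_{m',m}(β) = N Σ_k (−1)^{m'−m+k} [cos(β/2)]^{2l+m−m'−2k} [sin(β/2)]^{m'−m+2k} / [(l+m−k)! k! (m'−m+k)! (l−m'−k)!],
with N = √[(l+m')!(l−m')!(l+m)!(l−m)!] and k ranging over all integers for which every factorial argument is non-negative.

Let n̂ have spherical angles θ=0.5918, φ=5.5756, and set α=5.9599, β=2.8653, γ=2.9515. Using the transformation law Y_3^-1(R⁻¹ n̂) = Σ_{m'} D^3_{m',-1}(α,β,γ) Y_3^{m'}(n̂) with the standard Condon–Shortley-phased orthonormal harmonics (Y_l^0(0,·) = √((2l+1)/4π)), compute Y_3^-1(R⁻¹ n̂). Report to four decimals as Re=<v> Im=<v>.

Re=0.2519 Im=-0.1284

Need the full column D^3_{m',-1} for m'=−3..3 at α=5.9599, β=2.8653, γ=2.9515.
cos(β/2)=0.137707, sin(β/2)=0.990473
d^3_{-3,-1}: single k=2 term ⇒ +0.001366;  D = -0.000546+0.001253i
d^3_{-2,-1}: k∈[1..2] ⇒ +0.000155 -0.016048 = -0.015893;  D = +0.010648-0.011799i
d^3_{-1,-1}: k∈[0..2] ⇒ +0.000007 -0.002822 +0.109505 = +0.106690;  D = -0.092937+0.052398i
d^3_{0,-1}: k∈[0..2] ⇒ -0.000170 +0.026370 -0.454738 = -0.428537;  D = +0.420818-0.080972i
d^3_{1,-1}: k∈[0..2] ⇒ +0.002117 -0.146007 +0.944182 = +0.800291;  D = -0.793203-0.106278i
d^3_{2,-1}: k∈[0..1] ⇒ -0.016048 +0.415117 = +0.399068;  D = -0.358208-0.175905i
d^3_{3,-1}: single k=0 term ⇒ +0.070685;  D = -0.050263-0.049700i
Y_3^{m'}(θ=0.5918,φ=5.5756) and Σ D·Y over m':
  (-0.0005+0.0013i)·(-0.0380+0.0617i)  (+0.0106-0.0118i)·(+0.0409+0.2608i)  (-0.0929+0.0524i)·(+0.3348+0.2864i)  (+0.4208-0.0810i)·(+0.1375+0.0000i)  (-0.7932-0.1063i)·(-0.3348+0.2864i)  (-0.3582-0.1759i)·(+0.0409-0.2608i)  (-0.0503-0.0497i)·(+0.0380+0.0617i)
Y_3^-1(R⁻¹ n̂) = +0.251863-0.128360i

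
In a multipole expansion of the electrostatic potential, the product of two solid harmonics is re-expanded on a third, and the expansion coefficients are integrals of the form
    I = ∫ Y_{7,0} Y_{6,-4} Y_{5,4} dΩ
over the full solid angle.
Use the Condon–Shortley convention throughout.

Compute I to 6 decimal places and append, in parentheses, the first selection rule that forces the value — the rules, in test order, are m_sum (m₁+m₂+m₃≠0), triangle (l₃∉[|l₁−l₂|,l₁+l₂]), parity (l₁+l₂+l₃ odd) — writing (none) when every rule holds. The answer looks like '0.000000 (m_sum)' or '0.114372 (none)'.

Rules hold: Σm=0, L=18 even, 1≤5≤13.
N = 15·13·11 = 2145
Δ = 8!·6!·4!/19! = 1/174594420
Racah Σ t=2..6: t=2:+1/4147200 t=3:−1/207360 t=4:+1/82944 t=5:−1/207360 t=6:+1/4147200 = 1/345600
⇒ 3j(7 6 5; 0 0 0)² = 420/46189, sgn -1
Racah Σ t=1..2: t=1:−1/21772800 t=2:+1/4147200 = 17/87091200
⇒ 3j(7 6 5; 0 -4 4)² = 119/8151, sgn -1
4πI² = N·(3j₀)²·(3jₘ)² = 14700/51623
I = +1·√(0.284757/4π) = 0.15053314
No selection rule forces the value: the integral is nonzero (none).

0.150533 (none)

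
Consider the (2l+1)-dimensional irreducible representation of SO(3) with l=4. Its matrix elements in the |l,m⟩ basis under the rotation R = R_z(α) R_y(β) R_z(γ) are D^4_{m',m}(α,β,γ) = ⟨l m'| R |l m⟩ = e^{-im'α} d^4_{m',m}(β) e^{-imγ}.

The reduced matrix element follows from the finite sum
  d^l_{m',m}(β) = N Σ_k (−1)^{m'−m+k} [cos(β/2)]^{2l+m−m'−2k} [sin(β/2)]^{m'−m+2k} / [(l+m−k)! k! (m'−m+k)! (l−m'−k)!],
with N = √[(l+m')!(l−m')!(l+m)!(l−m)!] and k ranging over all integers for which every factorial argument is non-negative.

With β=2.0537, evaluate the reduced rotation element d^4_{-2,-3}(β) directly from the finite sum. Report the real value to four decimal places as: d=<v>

d=0.2292

d^4_{-2,-3}(β=2.0537) via the finite sum:
c=cos(2.053700/2)=0.517517, s=sin(2.053700/2)=0.855673; N=√[2·720·1·5040]=2693.993318
k: max(0,(-3)−(-2))=0 … min(4+(-3),4−(-2))=1
  k=0: (−1)^1·2693.9933/(720)·0.5175^7·0.8557^1 = -0.031830
  k=1: (−1)^2·2693.9933/(240)·0.5175^5·0.8557^3 = +0.261054
d^4_{-2,-3}(2.0537) = -0.031830 +0.261054 = +0.229224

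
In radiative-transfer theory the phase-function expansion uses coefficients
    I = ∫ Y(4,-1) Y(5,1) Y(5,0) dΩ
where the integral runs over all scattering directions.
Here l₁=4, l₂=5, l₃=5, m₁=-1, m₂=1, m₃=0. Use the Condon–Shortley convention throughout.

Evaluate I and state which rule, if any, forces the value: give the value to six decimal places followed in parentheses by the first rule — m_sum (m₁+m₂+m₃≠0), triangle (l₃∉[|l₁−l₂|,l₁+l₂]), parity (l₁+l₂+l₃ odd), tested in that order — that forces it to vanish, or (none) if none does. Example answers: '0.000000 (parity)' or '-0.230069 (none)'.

-0.053153 (none)

Rules hold: Σm=0, L=14 even, 1≤5≤9.
N = 9·11·11 = 1089
Δ = 4!·4!·6!/15! = 1/3153150
Racah Σ t=0..4: t=0:+1/69120 t=1:−1/1728 t=2:+1/576 t=3:−1/1728 t=4:+1/69120 = 7/11520
⇒ 3j(4 5 5; 0 0 0)² = 2/143, sgn -1
Racah Σ t=1..4: t=1:−1/17280 t=2:+1/1152 t=3:−1/864 t=4:+1/6912 = -7/34560
⇒ 3j(4 5 5; -1 1 0)² = 1/429, sgn +1
4πI² = N·(3j₀)²·(3jₘ)² = 6/169
I = -1·√(0.035503/4π) = -0.05315295
No selection rule forces the value: the integral is nonzero (none).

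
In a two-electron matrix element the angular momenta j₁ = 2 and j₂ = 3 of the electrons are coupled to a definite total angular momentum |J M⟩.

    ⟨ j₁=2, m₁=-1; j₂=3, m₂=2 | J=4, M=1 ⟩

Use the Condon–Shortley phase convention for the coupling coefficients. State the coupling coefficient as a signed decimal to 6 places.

triangle: 1!·3!·5!/10! = 720/3628800
(j±m)!: 1!·3!·5!·1!·5!·3! = 518400
prefactor² = (2J+1)·Δ·N² = 6480/7
  k=0: +1/(0!·1!·3!·5!·0!·0!) = 1/720
  k=1: −1/(1!·0!·2!·4!·1!·1!) = -1/48
Σ = -7/360  ⇒  CG² = 6480/7·(-7/360)² = 7/20
CG = −√(7/20) = -0.591608

−√(7/20) = -0.591608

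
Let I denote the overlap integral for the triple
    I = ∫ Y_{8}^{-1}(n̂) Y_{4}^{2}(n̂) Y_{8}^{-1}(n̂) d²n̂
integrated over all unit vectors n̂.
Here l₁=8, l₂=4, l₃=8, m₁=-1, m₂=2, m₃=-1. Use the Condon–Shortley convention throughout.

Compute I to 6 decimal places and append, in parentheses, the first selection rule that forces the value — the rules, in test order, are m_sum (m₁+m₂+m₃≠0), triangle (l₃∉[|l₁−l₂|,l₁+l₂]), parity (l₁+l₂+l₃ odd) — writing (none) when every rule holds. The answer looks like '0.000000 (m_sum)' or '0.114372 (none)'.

Checks pass: Σm=0; 20 even; l₃=8∈[4,12].
(2·8+1)(2·4+1)(2·8+1) = 2601
Δ: 4! 12! 4! / 21! → 1/185175900
sum: t=0:+1/557383680 t=1:−1/21772800 t=2:+1/8294400 t=3:−1/21772800 t=4:+1/557383680 = 1/30965760
3j²(8 4 8; 0 0 0) = Δ·Π!·Σ² = 36/4199  (sign +1)
sum: t=2:+1/58060800 t=3:−1/18662400 t=4:+1/58060800 = -1/52254720
3j²(8 4 8; -1 2 -1) = Δ·Π!·Σ² = 40/4199  (sign +1)
combine: 4πI² = 2601·36/4199·40/4199 = 12960/61009
take √, sign +1: I = 0.13001714
No selection rule forces the value: the integral is nonzero (none).

0.130017 (none)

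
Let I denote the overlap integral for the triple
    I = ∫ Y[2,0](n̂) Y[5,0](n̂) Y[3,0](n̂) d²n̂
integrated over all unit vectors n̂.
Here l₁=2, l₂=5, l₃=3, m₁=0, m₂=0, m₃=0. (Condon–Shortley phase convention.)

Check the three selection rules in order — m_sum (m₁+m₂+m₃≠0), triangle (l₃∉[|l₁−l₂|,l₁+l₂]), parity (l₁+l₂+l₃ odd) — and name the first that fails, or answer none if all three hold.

m₁+m₂+m₃ = 0 + 0 + 0 = 0  ✓
triangle: |2−5|=3 ≤ l₃=3 ≤ 2+5=7  ✓
parity: l₁+l₂+l₃ = 10 is even  ✓

none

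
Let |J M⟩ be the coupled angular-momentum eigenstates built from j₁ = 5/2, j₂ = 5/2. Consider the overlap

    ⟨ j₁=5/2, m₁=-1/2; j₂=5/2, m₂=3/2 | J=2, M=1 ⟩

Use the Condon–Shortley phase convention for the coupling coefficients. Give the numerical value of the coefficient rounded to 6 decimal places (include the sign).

√[5·3!2!2!/8! · 2!3!4!1!3!1!] = √(36/7)
  +(−1)^2/∏(2,1,1,2,1,0)! = 1/4  (running 1/4)
  +(−1)^3/∏(3,0,0,1,2,1)! = -1/12  (running 1/6)
⟨..|..⟩ = √(36/7)·(1/6) = +0.377964

+0.377964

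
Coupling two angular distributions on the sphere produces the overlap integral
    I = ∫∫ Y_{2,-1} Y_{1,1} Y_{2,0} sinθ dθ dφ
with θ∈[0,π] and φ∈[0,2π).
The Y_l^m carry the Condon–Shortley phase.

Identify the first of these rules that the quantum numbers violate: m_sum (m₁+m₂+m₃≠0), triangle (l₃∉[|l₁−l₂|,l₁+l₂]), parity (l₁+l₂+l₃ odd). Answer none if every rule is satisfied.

parity

Σmᵢ = 0  ✓
l₃∈[|l₁−l₂|,l₁+l₂]=[1,3], have l₃=2  ✓
Σlᵢ = 5 ⇒ odd  ✗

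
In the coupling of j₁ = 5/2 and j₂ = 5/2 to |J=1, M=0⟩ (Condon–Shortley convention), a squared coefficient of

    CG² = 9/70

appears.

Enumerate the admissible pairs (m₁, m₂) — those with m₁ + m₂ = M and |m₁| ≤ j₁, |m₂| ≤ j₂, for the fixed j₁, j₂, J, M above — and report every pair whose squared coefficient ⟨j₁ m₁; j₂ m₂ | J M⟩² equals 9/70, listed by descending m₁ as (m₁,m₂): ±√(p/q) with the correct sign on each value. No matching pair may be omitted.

Admissible pairs with m₁+m₂ = M = 0: (-5/2,5/2), (-3/2,3/2), (-1/2,1/2), (1/2,-1/2), (3/2,-3/2), (5/2,-5/2)
  (m₁,m₂)=(5/2,-5/2): CG² = 5/14, CG = +√(5/14)
  (m₁,m₂)=(3/2,-3/2): CG² = 9/70, CG = −√(9/70)   ← matches the target
  (m₁,m₂)=(1/2,-1/2): CG² = 1/70, CG = +√(1/70)
  (m₁,m₂)=(-1/2,1/2): CG² = 1/70, CG = +√(1/70)
  (m₁,m₂)=(-3/2,3/2): CG² = 9/70, CG = −√(9/70)   ← matches the target
  (m₁,m₂)=(-5/2,5/2): CG² = 5/14, CG = +√(5/14)
Pairs with CG² = 9/70: (3/2,-3/2): −√(9/70); (-3/2,3/2): −√(9/70)

(3/2,-3/2): −√(9/70); (-3/2,3/2): −√(9/70)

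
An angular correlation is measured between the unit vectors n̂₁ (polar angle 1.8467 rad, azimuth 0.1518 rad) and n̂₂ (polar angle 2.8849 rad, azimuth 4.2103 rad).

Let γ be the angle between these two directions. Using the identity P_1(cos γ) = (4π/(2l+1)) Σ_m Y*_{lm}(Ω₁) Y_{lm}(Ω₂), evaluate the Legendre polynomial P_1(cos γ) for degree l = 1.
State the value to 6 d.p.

Term-by-term m-sum for l=1 (normalisation 4π/3 = 4.188790):
  m=-1: Y*=0.32860 + 0.05027j  Y=-0.04221 + 0.07689j  product -0.01774 + 0.02314j
  m=+0: Y*=-0.13310 + 0.00000j  Y=-0.47259 + 0.00000j  product 0.06290 + 0.00000j
  m=+1: Y*=-0.32860 + 0.05027j  Y=0.04221 + 0.07689j  product -0.01774 - 0.02314j
Total Σ_m = 0.02743 + 0.00000j. Multiply by 4.188790: 0.11490 + 0.00000j. P_1(cos γ) = 0.114900

0.114900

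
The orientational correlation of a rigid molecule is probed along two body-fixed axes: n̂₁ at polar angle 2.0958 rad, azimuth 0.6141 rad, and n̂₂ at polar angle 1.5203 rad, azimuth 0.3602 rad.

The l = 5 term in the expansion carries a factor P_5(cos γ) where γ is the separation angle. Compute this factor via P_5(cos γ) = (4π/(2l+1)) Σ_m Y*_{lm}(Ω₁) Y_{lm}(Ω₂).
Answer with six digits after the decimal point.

-0.383541

Addition theorem: P_5(cos γ) = (4π/11) Σ_m Y*_{lm}(Ω₁) Y_{lm}(Ω₂), m = −5…5:
  m=-5: (-0.22461 + 0.01600j) × (-0.10523 - 0.44902j) = 0.03082 + 0.09917j  (running Σ = 0.03082 + 0.09917j)
  m=-4: (0.31936 - 0.26101j) × (0.00955 - 0.07308j) = -0.01602 - 0.02583j  (running Σ = 0.01479 + 0.07334j)
  m=-3: (-0.07580 + 0.27229j) × (-0.15853 + 0.29707j) = -0.06887 - 0.06568j  (running Σ = -0.05408 + 0.00765j)
  m=-2: (0.05264 + 0.14758j) × (-0.06364 + 0.05586j) = -0.01159 - 0.00645j  (running Σ = -0.06567 + 0.00120j)
  m=-1: (-0.26994 - 0.19032j) × (0.28871 - 0.10874j) = -0.09863 - 0.02559j  (running Σ = -0.16430 - 0.02439j)
  m=0: (-0.08152 + 0.00000j) × (0.08750 + 0.00000j) = -0.00713 + 0.00000j  (running Σ = -0.17143 - 0.02439j)
  m=1: (0.26994 - 0.19032j) × (-0.28871 - 0.10874j) = -0.09863 + 0.02559j  (running Σ = -0.27006 + 0.00120j)
  m=2: (0.05264 - 0.14758j) × (-0.06364 - 0.05586j) = -0.01159 + 0.00645j  (running Σ = -0.28166 + 0.00765j)
  m=3: (0.07580 + 0.27229j) × (0.15853 + 0.29707j) = -0.06887 + 0.06568j  (running Σ = -0.35053 + 0.07334j)
  m=4: (0.31936 + 0.26101j) × (0.00955 + 0.07308j) = -0.01602 + 0.02583j  (running Σ = -0.36655 + 0.09917j)
  m=5: (0.22461 + 0.01600j) × (0.10523 - 0.44902j) = 0.03082 - 0.09917j  (running Σ = -0.33573 + 0.00000j)
Total Σ_m = -0.33573 + 0.00000j. Multiply by 1.142397: -0.38354 + 0.00000j. P_5(cos γ) = -0.383541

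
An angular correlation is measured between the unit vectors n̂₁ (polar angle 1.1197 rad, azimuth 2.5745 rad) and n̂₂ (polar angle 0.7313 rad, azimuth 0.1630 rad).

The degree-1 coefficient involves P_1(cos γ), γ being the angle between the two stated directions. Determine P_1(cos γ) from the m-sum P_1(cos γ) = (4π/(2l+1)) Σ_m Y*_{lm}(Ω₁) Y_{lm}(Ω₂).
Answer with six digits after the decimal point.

Term-by-term m-sum for l=1 (normalisation 4π/3 = 4.188790):
  m=-1: (-0.262263, 0.167028) × (0.227676, -0.037443) = (-0.053457, 0.047848)  (running Σ = (-0.053457, 0.047848))
  m=0: (0.213007, -0.000000) × (0.363670, 0.000000) = (0.077464, 0.000000)  (running Σ = (0.024008, 0.047848))
  m=1: (0.262263, 0.167028) × (-0.227676, -0.037443) = (-0.053457, -0.047848)  (running Σ = (-0.029449, 0.000000))
Σ over m = (-0.029449, 0.000000); ×(4π/3) → (-0.123355, 0.000000). Real part: -0.123355

-0.123355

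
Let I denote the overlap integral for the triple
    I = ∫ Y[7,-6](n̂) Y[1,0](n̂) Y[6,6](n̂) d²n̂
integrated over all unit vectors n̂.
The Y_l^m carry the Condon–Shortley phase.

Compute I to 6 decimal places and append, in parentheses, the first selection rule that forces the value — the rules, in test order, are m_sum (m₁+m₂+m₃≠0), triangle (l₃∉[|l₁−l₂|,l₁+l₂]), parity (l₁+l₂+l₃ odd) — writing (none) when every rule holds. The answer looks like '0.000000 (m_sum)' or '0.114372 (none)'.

Checks pass: Σm=0; 14 even; l₃=6∈[6,8].
(2·7+1)(2·1+1)(2·6+1) = 585
Δ: 2! 12! 0! / 15! → 1/1365
sum: t=1:−1/518400 = -1/518400
3j²(7 1 6; 0 0 0) = Δ·Π!·Σ² = 7/195  (sign -1)
sum: t=1:−1/479001600 = -1/479001600
3j²(7 1 6; -6 0 6) = Δ·Π!·Σ² = 1/105  (sign -1)
combine: 4πI² = 585·7/195·1/105 = 1/5
take √, sign +1: I = 0.12615663
No selection rule forces the value: the integral is nonzero (none).

0.126157 (none)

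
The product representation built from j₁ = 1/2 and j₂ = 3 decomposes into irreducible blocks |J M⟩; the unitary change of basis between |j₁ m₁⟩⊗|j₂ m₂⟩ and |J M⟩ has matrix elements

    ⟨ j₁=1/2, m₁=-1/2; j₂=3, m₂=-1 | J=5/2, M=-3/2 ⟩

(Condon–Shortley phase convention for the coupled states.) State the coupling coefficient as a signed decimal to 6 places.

√[6·1!0!5!/7! · 0!1!2!4!1!4!] = √(1152/7)
  +(−1)^1/∏(1,0,0,1,0,4)! = -1/24  (running -1/24)
⟨..|..⟩ = √(1152/7)·(-1/24) = -0.534522

−√(2/7) = -0.534522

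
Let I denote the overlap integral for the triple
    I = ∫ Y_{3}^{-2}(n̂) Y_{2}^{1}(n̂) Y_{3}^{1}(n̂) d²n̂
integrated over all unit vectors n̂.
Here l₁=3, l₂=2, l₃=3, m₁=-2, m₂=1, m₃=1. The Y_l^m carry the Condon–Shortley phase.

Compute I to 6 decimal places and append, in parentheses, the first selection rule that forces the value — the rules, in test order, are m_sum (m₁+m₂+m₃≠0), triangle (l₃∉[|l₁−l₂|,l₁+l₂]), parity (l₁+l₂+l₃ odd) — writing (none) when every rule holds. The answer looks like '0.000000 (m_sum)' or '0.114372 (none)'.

0.162868 (none)

m-sum 0 ✓  L=8 even ✓  1≤3≤5 ✓
Π(2lᵢ+1) = 7×5×7 = 245
triangle coeff Δ(3,2,3) = 1/3780
Σ_t [0,2]: t=0:+1/24 t=1:−1/4 t=2:+1/24 = -1/6
(3j)²=4/105 [(3 2 3; 0 0 0)], sign=+1
Σ_t [1,2]: t=1:−1/48 t=2:+1/12 = 1/16
(3j)²=1/28 [(3 2 3; -2 1 1)], sign=+1
⇒ 4πI² = 1/3
I = (+1)√(1/3/(4π)) = 0.16286750
No selection rule forces the value: the integral is nonzero (none).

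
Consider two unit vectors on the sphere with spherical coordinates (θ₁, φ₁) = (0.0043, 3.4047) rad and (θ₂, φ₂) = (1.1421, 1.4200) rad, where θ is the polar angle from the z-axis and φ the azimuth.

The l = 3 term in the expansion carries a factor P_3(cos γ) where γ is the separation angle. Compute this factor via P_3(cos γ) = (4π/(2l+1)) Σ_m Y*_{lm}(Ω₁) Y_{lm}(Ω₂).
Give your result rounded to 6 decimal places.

Term-by-term m-sum for l=3 (normalisation 4π/7 = 1.795196):
  [-3]  conj(Y_{3,-3})(Ω₁) = -0.00000 - 0.00000j ; Y_{3,-3}(Ω₂) = -0.13721 + 0.28232j ; Δ = 0.00000 - 0.00000j
  [-2]  conj(Y_{3,-2})(Ω₁) = 0.00002 + 0.00001j ; Y_{3,-2}(Ω₂) = -0.33556 - 0.10439j ; Δ = -0.00000 - 0.00000j
  [-1]  conj(Y_{3,-1})(Ω₁) = -0.00537 - 0.00145j ; Y_{3,-1}(Ω₂) = -0.00601 + 0.03953j ; Δ = 0.00009 - 0.00020j
  [+0]  conj(Y_{3,0})(Ω₁) = 0.74631 + 0.00000j ; Y_{3,0}(Ω₂) = -0.33135 + 0.00000j ; Δ = -0.24729 + 0.00000j
  [+1]  conj(Y_{3,1})(Ω₁) = 0.00537 - 0.00145j ; Y_{3,1}(Ω₂) = 0.00601 + 0.03953j ; Δ = 0.00009 + 0.00020j
  [+2]  conj(Y_{3,2})(Ω₁) = 0.00002 - 0.00001j ; Y_{3,2}(Ω₂) = -0.33556 + 0.10439j ; Δ = -0.00000 + 0.00000j
  [+3]  conj(Y_{3,3})(Ω₁) = 0.00000 - 0.00000j ; Y_{3,3}(Ω₂) = 0.13721 + 0.28232j ; Δ = 0.00000 + 0.00000j
Accumulated sum -0.24712 - 0.00000j; after 4π/(2l+1) scaling, -0.44363 - 0.00000j ⇒ P_3 = -0.443628

-0.443628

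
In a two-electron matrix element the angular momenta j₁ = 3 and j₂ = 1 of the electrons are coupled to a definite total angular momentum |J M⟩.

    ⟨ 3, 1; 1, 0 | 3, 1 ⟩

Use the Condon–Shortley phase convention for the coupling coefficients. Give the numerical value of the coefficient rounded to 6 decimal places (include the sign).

j₁+j₂−J=1  J+j₁−j₂=5  J−j₁+j₂=1  j₁+j₂+J+1=8
(j₁±m₁, j₂±m₂, J±M) = (4,2,1,1,4,2)
P² = 48
sum k=0..1:
  [0] +1/12 = 1/12
  [1] −1/24 = -1/24
S = 1/24
C² = P²·S² = 1/12 ; C = +0.288675

+0.288675  (= +√(1/12))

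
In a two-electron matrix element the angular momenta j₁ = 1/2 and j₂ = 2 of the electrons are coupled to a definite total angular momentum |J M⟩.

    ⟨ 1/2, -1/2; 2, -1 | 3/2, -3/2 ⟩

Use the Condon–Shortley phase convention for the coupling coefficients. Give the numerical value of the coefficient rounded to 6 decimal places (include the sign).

−√(1/5) ≈ -0.447214

√[4·1!0!3!/5! · 0!1!1!3!0!3!] = √(36/5)
  +(−1)^1/∏(1,0,0,0,0,3)! = -1/6  (running -1/6)
⟨..|..⟩ = √(36/5)·(-1/6) = -0.447214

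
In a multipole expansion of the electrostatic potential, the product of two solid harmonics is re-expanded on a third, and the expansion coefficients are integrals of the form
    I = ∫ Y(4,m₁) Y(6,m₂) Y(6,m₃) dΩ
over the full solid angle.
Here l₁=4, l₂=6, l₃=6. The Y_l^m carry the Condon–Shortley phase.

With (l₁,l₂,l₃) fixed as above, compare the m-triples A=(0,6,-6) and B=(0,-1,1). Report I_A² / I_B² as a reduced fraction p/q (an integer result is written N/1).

9801/4096

Same 4,6,6: normalisation and zero-m 3j drop out of the ratio.
A: Δ: 4! 4! 8! / 17! → 1/15315300; sum: t=4:+1/23224320 = 1/23224320; 3j²(4 6 6; 0 6 -6) = Δ·Π!·Σ² = 99/6188  (sign +1)
B: Δ: 4! 4! 8! / 17! → 1/15315300; sum: t=0:+1/414720 t=1:−1/20736 t=2:+1/11520 t=3:−1/51840 t=4:+1/2903040 = 1/45360; 3j²(4 6 6; 0 -1 1) = Δ·Π!·Σ² = 1024/153153  (sign -1)
I_A²/I_B² = (99/6188)/(1024/153153) = 9801/4096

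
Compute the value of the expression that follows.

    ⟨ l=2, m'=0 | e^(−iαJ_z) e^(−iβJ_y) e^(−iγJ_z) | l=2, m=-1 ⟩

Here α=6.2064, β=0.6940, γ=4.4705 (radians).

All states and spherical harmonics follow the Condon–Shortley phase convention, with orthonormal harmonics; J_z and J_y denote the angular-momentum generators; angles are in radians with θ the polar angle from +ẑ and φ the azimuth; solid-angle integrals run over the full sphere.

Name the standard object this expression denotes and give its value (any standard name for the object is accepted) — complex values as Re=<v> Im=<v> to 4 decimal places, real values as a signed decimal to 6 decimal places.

Wigner D-matrix element, Re=0.1442 Im=0.5846

This is a Wigner D-matrix element — the rotation-matrix element ⟨l m'| R(α,β,γ) |l m⟩ in the angular-momentum basis.
First d^2_{0,-1}(β=0.6940), then the phase factors e^{-i(0)α} and e^{-i(-1)γ}:
With c≡cos(β/2)=0.940397 and s≡sin(β/2)=0.340078, N=[2·2·1·6]^{1/2}=4.898979
k∈{0,1} keeps every argument non-negative
  k=0: (−1)^1·4.8990/(2)·0.9404^3·0.3401^1 = -0.692769
  k=1: (−1)^2·4.8990/(2)·0.9404^1·0.3401^3 = +0.090599
d^2_{0,-1}(0.6940) = -0.692769 +0.090599 = -0.602170
Phases: e^{-i·(0)·6.2064}=+1.000000+0.000000i, e^{-i·(-1)·4.4705}=-0.239537-0.970887i ⇒ D=+0.144242+0.584639i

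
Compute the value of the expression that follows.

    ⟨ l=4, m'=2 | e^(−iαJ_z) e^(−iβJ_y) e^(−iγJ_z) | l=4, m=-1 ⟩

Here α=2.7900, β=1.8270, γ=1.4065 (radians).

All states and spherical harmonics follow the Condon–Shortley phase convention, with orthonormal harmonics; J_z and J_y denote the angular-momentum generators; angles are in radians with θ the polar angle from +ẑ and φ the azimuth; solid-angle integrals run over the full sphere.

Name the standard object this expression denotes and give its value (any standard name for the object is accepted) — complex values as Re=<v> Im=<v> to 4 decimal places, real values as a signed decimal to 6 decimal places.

This is a Wigner D-matrix element — the rotation-matrix element ⟨l m'| R(α,β,γ) |l m⟩ in the angular-momentum basis.
First d^4_{2,-1}(β=1.8270), then the phase factors e^{-i(2)α} and e^{-i(-1)γ}:
Half-angle: c=0.610979, s=0.791647. N=√(720·2·6·120)=1018.233765
The bounds max(0,m−m')=0 and min(l+m,l−m')=2 give 3 terms
  k=0: (−1)^3·1018.2338/(72)·0.6110^5·0.7916^3 = -0.597366
  k=1: (−1)^4·1018.2338/(48)·0.6110^3·0.7916^5 = +1.504328
  k=2: (−1)^5·1018.2338/(240)·0.6110^1·0.7916^7 = -0.505107
d^4_{2,-1}(1.8270) = -0.597366 +1.504328 -0.505107 = +0.401855
Phases: e^{-i·(2)·2.7900}=+0.762786+0.646651i, e^{-i·(-1)·1.4065}=+0.163558+0.986534i ⇒ D=-0.206225+0.344904i

Wigner D-matrix element, Re=-0.2062 Im=0.3449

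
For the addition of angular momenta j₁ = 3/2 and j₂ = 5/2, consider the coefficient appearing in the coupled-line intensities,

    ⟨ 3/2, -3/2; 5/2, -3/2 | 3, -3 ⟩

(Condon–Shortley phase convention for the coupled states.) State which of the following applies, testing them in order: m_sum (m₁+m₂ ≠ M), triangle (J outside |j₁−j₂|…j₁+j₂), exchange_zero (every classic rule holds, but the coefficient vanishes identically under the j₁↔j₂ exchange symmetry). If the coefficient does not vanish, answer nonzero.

m-sum: m₁+m₂ = -3/2+(-3/2) = -3, M = -3  ✓
triangle: |j₁−j₂| = 1 ≤ J = 3 ≤ j₁+j₂ = 4  ✓
exchange: j₁≠j₂ or m₁≠m₂ — the exchange symmetry imposes no constraint here
value check: CG = −√(3/8) = -0.612372 ≠ 0

nonzero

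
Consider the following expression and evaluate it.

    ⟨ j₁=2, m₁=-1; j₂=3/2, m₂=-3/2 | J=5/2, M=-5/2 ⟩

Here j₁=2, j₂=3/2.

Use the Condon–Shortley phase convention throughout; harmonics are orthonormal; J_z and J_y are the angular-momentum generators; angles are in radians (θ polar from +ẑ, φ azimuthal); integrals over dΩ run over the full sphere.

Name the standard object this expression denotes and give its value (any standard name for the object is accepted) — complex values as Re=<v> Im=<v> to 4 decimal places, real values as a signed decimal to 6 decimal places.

This is a Clebsch–Gordan (vector-coupling) coefficient.
j₁+j₂−J=1  J+j₁−j₂=3  J−j₁+j₂=2  j₁+j₂+J+1=7
(j₁±m₁, j₂±m₂, J±M) = (1,3,0,3,0,5)
P² = 432/7
sum k=0..0:
  [0] +1/12 = 1/12
S = 1/12
C² = P²·S² = 3/7 ; C = +0.654654

Clebsch–Gordan coefficient, +√(3/7) ≈ +0.654654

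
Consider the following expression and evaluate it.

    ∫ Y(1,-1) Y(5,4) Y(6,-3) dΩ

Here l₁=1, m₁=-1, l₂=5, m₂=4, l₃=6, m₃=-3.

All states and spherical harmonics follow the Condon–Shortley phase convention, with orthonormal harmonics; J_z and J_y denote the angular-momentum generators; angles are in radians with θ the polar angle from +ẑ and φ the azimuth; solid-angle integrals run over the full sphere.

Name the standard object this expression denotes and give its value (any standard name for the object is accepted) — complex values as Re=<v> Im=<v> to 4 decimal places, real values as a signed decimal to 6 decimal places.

Gaunt coefficient, -0.070770

This is a Gaunt coefficient — the integral of a triple product of spherical harmonics over the sphere.
Checks pass: Σm=0; 12 even; l₃=6∈[4,6].
(2·1+1)(2·5+1)(2·6+1) = 429
Δ: 0! 2! 10! / 13! → 1/858
sum: t=0:+1/14400 = 1/14400
3j²(1 5 6; 0 0 0) = Δ·Π!·Σ² = 6/143  (sign +1)
sum: t=0:+1/725760 = 1/725760
3j²(1 5 6; -1 4 -3) = Δ·Π!·Σ² = 1/286  (sign -1)
combine: 4πI² = 429·6/143·1/286 = 9/143
take √, sign -1: I = -0.07076985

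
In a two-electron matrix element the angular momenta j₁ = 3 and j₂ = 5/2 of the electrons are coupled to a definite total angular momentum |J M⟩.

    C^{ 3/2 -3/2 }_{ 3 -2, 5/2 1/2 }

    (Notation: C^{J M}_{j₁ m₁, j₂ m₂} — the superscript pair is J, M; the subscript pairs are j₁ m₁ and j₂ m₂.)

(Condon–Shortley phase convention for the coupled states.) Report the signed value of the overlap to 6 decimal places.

√[4·4!2!1!/8! · 1!5!3!2!0!3!] = √(288/7)
  +(−1)^3/∏(3,1,2,0,0,1)! = -1/12  (running -1/12)
⟨..|..⟩ = √(288/7)·(-1/12) = -0.534522

-0.534522  (= −√(2/7))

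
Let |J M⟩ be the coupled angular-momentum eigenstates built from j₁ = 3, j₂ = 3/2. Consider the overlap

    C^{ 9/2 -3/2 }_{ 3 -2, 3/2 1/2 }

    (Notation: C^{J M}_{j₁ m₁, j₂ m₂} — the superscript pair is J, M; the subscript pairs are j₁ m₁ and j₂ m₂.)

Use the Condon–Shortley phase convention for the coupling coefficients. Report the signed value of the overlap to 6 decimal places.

+0.462910  (= +√(3/14))

triangle: 0!×6!×3!/10! = 4320/3628800
(j±m)!: 1!×5!×2!×1!×3!×6! = 1036800
prefactor² = (2J+1)×Δ×N² = 86400/7
  k=0: +1/(0!×0!×5!×2!×1!×1!) = 1/240
Σ = 1/240  ⇒  CG² = 86400/7×(1/240)² = 3/14
CG = +√(3/14) = +0.462910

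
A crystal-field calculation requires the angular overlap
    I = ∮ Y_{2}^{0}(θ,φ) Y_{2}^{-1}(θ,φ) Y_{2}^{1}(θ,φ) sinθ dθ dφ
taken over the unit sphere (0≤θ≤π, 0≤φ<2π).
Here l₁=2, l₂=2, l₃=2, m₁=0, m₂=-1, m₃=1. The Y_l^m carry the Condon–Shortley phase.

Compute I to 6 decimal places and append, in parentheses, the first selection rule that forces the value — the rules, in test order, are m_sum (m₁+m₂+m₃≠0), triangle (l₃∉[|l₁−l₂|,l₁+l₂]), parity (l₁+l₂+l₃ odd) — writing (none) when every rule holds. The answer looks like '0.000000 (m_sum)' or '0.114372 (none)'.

Rules hold: Σm=0, L=6 even, 0≤2≤4.
N = 5·5·5 = 125
Δ = 2!·2!·2!/7! = 1/630
Racah Σ t=0..2: t=0:+1/8 t=1:−1/1 t=2:+1/8 = -3/4
⇒ 3j(2 2 2; 0 0 0)² = 2/35, sgn -1
Racah Σ t=0..1: t=0:+1/4 t=1:−1/2 = -1/4
⇒ 3j(2 2 2; 0 -1 1)² = 1/70, sgn +1
4πI² = N·(3j₀)²·(3jₘ)² = 5/49
I = -1·√(0.102041/4π) = -0.09011188
No selection rule forces the value: the integral is nonzero (none).

-0.090112 (none)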